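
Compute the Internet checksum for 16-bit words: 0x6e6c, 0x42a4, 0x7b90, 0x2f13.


Sum all words (with carry folding):
+ 0x6e6c = 0x6e6c
+ 0x42a4 = 0xb110
+ 0x7b90 = 0x2ca1
+ 0x2f13 = 0x5bb4
One's complement: ~0x5bb4
Checksum = 0xa44b


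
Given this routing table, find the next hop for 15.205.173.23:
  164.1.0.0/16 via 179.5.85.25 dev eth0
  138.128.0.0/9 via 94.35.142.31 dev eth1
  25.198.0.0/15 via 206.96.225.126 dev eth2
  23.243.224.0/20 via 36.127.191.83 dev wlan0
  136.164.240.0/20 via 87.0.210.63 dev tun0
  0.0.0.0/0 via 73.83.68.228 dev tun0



Longest prefix match for 15.205.173.23:
  /16 164.1.0.0: no
  /9 138.128.0.0: no
  /15 25.198.0.0: no
  /20 23.243.224.0: no
  /20 136.164.240.0: no
  /0 0.0.0.0: MATCH
Selected: next-hop 73.83.68.228 via tun0 (matched /0)


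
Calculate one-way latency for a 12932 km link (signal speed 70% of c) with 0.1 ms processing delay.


Speed = 0.7 * 3e5 km/s = 210000 km/s
Propagation delay = 12932 / 210000 = 0.0616 s = 61.581 ms
Processing delay = 0.1 ms
Total one-way latency = 61.681 ms


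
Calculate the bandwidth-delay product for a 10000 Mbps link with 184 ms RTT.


BDP = bandwidth * RTT
= 10000 Mbps * 184 ms
= 10000 * 1e6 * 184 / 1000 bits
= 1840000000 bits
= 230000000 bytes
= 224609.375 KB
BDP = 1840000000 bits (230000000 bytes)


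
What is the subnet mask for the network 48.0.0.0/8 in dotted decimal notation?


/8 means 8 network bits, 24 host bits
Binary: 11111111000000000000000000000000
Mask: 255.0.0.0


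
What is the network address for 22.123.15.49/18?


IP:   00010110.01111011.00001111.00110001
Mask: 11111111.11111111.11000000.00000000
AND operation:
Net:  00010110.01111011.00000000.00000000
Network: 22.123.0.0/18


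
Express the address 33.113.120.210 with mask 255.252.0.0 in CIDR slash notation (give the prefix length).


Binary: 11111111.11111100.00000000.00000000
Count leading 1s
Prefix: /14


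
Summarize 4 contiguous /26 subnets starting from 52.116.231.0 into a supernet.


Original prefix: /26
Number of subnets: 4 = 2^2
New prefix = 26 - 2 = 24
Supernet: 52.116.231.0/24


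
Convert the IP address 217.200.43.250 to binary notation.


217 = 11011001
200 = 11001000
43 = 00101011
250 = 11111010
Binary: 11011001.11001000.00101011.11111010


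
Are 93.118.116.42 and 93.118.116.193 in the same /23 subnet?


Mask: 255.255.254.0
93.118.116.42 AND mask = 93.118.116.0
93.118.116.193 AND mask = 93.118.116.0
Yes, same subnet (93.118.116.0)


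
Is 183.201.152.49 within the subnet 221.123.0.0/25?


Subnet network: 221.123.0.0
Test IP AND mask: 183.201.152.0
No, 183.201.152.49 is not in 221.123.0.0/25


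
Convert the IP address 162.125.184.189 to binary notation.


162 = 10100010
125 = 01111101
184 = 10111000
189 = 10111101
Binary: 10100010.01111101.10111000.10111101


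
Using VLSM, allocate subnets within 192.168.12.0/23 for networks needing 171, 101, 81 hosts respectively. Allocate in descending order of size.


171 hosts -> /24 (254 usable): 192.168.12.0/24
101 hosts -> /25 (126 usable): 192.168.13.0/25
81 hosts -> /25 (126 usable): 192.168.13.128/25
Allocation: 192.168.12.0/24 (171 hosts, 254 usable); 192.168.13.0/25 (101 hosts, 126 usable); 192.168.13.128/25 (81 hosts, 126 usable)


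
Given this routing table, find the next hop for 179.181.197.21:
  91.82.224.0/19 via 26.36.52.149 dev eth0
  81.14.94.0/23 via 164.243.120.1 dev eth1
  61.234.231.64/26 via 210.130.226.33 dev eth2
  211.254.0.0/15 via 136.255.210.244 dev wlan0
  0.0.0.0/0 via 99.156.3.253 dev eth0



Longest prefix match for 179.181.197.21:
  /19 91.82.224.0: no
  /23 81.14.94.0: no
  /26 61.234.231.64: no
  /15 211.254.0.0: no
  /0 0.0.0.0: MATCH
Selected: next-hop 99.156.3.253 via eth0 (matched /0)


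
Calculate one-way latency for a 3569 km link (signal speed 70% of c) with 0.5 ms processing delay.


Speed = 0.7 * 3e5 km/s = 210000 km/s
Propagation delay = 3569 / 210000 = 0.017 s = 16.9952 ms
Processing delay = 0.5 ms
Total one-way latency = 17.4952 ms


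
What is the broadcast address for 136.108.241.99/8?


Network: 136.0.0.0/8
Host bits = 24
Set all host bits to 1:
Broadcast: 136.255.255.255


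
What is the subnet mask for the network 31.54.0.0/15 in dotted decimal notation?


/15 means 15 network bits, 17 host bits
Binary: 11111111111111100000000000000000
Mask: 255.254.0.0


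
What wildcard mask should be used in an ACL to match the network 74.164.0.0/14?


Subnet mask: 255.252.0.0
Wildcard = 255.255.255.255 - subnet mask
255 - 255 = 0
255 - 252 = 3
255 - 0 = 255
255 - 0 = 255
Wildcard: 0.3.255.255


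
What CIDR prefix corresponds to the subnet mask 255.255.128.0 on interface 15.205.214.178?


Binary: 11111111.11111111.10000000.00000000
Count leading 1s
Prefix: /17


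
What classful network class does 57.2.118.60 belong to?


First octet: 57
Binary: 00111001
0xxxxxxx -> Class A (1-126)
Class A, default mask 255.0.0.0 (/8)


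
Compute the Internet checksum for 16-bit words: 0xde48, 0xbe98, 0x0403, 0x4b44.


Sum all words (with carry folding):
+ 0xde48 = 0xde48
+ 0xbe98 = 0x9ce1
+ 0x0403 = 0xa0e4
+ 0x4b44 = 0xec28
One's complement: ~0xec28
Checksum = 0x13d7


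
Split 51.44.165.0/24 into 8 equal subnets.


New prefix = 24 + 3 = 27
Each subnet has 32 addresses
  51.44.165.0/27
  51.44.165.32/27
  51.44.165.64/27
  51.44.165.96/27
  51.44.165.128/27
  51.44.165.160/27
  51.44.165.192/27
  51.44.165.224/27
Subnets: 51.44.165.0/27, 51.44.165.32/27, 51.44.165.64/27, 51.44.165.96/27, 51.44.165.128/27, 51.44.165.160/27, 51.44.165.192/27, 51.44.165.224/27


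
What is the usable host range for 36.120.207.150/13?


Network: 36.120.0.0
Broadcast: 36.127.255.255
First usable = network + 1
Last usable = broadcast - 1
Range: 36.120.0.1 to 36.127.255.254


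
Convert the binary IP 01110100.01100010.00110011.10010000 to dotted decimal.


01110100 = 116
01100010 = 98
00110011 = 51
10010000 = 144
IP: 116.98.51.144


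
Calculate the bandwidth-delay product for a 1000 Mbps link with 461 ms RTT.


BDP = bandwidth * RTT
= 1000 Mbps * 461 ms
= 1000 * 1e6 * 461 / 1000 bits
= 461000000 bits
= 57625000 bytes
= 56274.4141 KB
BDP = 461000000 bits (57625000 bytes)


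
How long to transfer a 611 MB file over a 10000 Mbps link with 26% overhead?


Effective throughput = 10000 * (1 - 26/100) = 7400 Mbps
File size in Mb = 611 * 8 = 4888 Mb
Time = 4888 / 7400
Time = 0.6605 seconds


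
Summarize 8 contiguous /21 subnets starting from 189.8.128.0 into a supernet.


Original prefix: /21
Number of subnets: 8 = 2^3
New prefix = 21 - 3 = 18
Supernet: 189.8.128.0/18


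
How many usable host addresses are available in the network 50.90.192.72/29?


Host bits = 32 - 29 = 3
Total addresses = 2^3 = 8
Usable = total - 2 (network and broadcast)
Usable hosts: 6


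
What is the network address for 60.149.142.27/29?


IP:   00111100.10010101.10001110.00011011
Mask: 11111111.11111111.11111111.11111000
AND operation:
Net:  00111100.10010101.10001110.00011000
Network: 60.149.142.24/29


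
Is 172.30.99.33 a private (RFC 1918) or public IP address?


RFC 1918 private ranges:
  10.0.0.0/8 (10.0.0.0 - 10.255.255.255)
  172.16.0.0/12 (172.16.0.0 - 172.31.255.255)
  192.168.0.0/16 (192.168.0.0 - 192.168.255.255)
Private (in 172.16.0.0/12)


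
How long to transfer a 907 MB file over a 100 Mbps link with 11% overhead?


Effective throughput = 100 * (1 - 11/100) = 89 Mbps
File size in Mb = 907 * 8 = 7256 Mb
Time = 7256 / 89
Time = 81.5281 seconds


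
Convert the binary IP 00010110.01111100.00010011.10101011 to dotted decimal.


00010110 = 22
01111100 = 124
00010011 = 19
10101011 = 171
IP: 22.124.19.171


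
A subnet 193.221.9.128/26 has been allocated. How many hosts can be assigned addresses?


Host bits = 32 - 26 = 6
Total addresses = 2^6 = 64
Usable = total - 2 (network and broadcast)
Usable hosts: 62


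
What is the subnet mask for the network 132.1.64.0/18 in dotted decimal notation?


/18 means 18 network bits, 14 host bits
Binary: 11111111111111111100000000000000
Mask: 255.255.192.0


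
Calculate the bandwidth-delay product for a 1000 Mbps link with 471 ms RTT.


BDP = bandwidth * RTT
= 1000 Mbps * 471 ms
= 1000 * 1e6 * 471 / 1000 bits
= 471000000 bits
= 58875000 bytes
= 57495.1172 KB
BDP = 471000000 bits (58875000 bytes)


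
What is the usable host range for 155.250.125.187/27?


Network: 155.250.125.160
Broadcast: 155.250.125.191
First usable = network + 1
Last usable = broadcast - 1
Range: 155.250.125.161 to 155.250.125.190


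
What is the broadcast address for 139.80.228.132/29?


Network: 139.80.228.128/29
Host bits = 3
Set all host bits to 1:
Broadcast: 139.80.228.135


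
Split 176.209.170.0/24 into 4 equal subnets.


New prefix = 24 + 2 = 26
Each subnet has 64 addresses
  176.209.170.0/26
  176.209.170.64/26
  176.209.170.128/26
  176.209.170.192/26
Subnets: 176.209.170.0/26, 176.209.170.64/26, 176.209.170.128/26, 176.209.170.192/26


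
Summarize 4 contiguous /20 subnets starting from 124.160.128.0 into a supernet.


Original prefix: /20
Number of subnets: 4 = 2^2
New prefix = 20 - 2 = 18
Supernet: 124.160.128.0/18


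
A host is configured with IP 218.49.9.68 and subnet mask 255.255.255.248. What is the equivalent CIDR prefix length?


Binary: 11111111.11111111.11111111.11111000
Count leading 1s
Prefix: /29


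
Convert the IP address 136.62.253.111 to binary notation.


136 = 10001000
62 = 00111110
253 = 11111101
111 = 01101111
Binary: 10001000.00111110.11111101.01101111


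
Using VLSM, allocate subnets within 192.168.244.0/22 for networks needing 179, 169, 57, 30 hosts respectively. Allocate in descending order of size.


179 hosts -> /24 (254 usable): 192.168.244.0/24
169 hosts -> /24 (254 usable): 192.168.245.0/24
57 hosts -> /26 (62 usable): 192.168.246.0/26
30 hosts -> /27 (30 usable): 192.168.246.64/27
Allocation: 192.168.244.0/24 (179 hosts, 254 usable); 192.168.245.0/24 (169 hosts, 254 usable); 192.168.246.0/26 (57 hosts, 62 usable); 192.168.246.64/27 (30 hosts, 30 usable)


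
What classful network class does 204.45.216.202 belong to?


First octet: 204
Binary: 11001100
110xxxxx -> Class C (192-223)
Class C, default mask 255.255.255.0 (/24)


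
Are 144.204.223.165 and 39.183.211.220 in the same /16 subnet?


Mask: 255.255.0.0
144.204.223.165 AND mask = 144.204.0.0
39.183.211.220 AND mask = 39.183.0.0
No, different subnets (144.204.0.0 vs 39.183.0.0)


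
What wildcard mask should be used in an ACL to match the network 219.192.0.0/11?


Subnet mask: 255.224.0.0
Wildcard = 255.255.255.255 - subnet mask
255 - 255 = 0
255 - 224 = 31
255 - 0 = 255
255 - 0 = 255
Wildcard: 0.31.255.255


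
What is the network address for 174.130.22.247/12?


IP:   10101110.10000010.00010110.11110111
Mask: 11111111.11110000.00000000.00000000
AND operation:
Net:  10101110.10000000.00000000.00000000
Network: 174.128.0.0/12


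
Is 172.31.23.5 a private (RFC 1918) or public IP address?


RFC 1918 private ranges:
  10.0.0.0/8 (10.0.0.0 - 10.255.255.255)
  172.16.0.0/12 (172.16.0.0 - 172.31.255.255)
  192.168.0.0/16 (192.168.0.0 - 192.168.255.255)
Private (in 172.16.0.0/12)


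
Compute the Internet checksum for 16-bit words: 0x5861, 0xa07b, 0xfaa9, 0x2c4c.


Sum all words (with carry folding):
+ 0x5861 = 0x5861
+ 0xa07b = 0xf8dc
+ 0xfaa9 = 0xf386
+ 0x2c4c = 0x1fd3
One's complement: ~0x1fd3
Checksum = 0xe02c


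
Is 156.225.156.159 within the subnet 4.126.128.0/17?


Subnet network: 4.126.128.0
Test IP AND mask: 156.225.128.0
No, 156.225.156.159 is not in 4.126.128.0/17


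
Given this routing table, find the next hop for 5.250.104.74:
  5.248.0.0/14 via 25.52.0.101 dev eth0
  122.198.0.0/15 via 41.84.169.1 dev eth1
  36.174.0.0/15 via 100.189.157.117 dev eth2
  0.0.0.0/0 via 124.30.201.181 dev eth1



Longest prefix match for 5.250.104.74:
  /14 5.248.0.0: MATCH
  /15 122.198.0.0: no
  /15 36.174.0.0: no
  /0 0.0.0.0: MATCH
Selected: next-hop 25.52.0.101 via eth0 (matched /14)


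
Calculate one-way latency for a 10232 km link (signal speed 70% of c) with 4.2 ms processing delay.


Speed = 0.7 * 3e5 km/s = 210000 km/s
Propagation delay = 10232 / 210000 = 0.0487 s = 48.7238 ms
Processing delay = 4.2 ms
Total one-way latency = 52.9238 ms


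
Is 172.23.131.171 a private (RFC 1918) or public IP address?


RFC 1918 private ranges:
  10.0.0.0/8 (10.0.0.0 - 10.255.255.255)
  172.16.0.0/12 (172.16.0.0 - 172.31.255.255)
  192.168.0.0/16 (192.168.0.0 - 192.168.255.255)
Private (in 172.16.0.0/12)


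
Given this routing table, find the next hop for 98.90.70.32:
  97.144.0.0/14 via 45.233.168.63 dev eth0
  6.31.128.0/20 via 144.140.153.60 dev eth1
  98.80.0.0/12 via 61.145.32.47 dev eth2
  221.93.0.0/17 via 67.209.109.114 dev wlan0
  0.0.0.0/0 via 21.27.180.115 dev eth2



Longest prefix match for 98.90.70.32:
  /14 97.144.0.0: no
  /20 6.31.128.0: no
  /12 98.80.0.0: MATCH
  /17 221.93.0.0: no
  /0 0.0.0.0: MATCH
Selected: next-hop 61.145.32.47 via eth2 (matched /12)


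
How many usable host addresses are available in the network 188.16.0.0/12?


Host bits = 32 - 12 = 20
Total addresses = 2^20 = 1048576
Usable = total - 2 (network and broadcast)
Usable hosts: 1048574


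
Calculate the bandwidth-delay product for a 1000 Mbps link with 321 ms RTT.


BDP = bandwidth * RTT
= 1000 Mbps * 321 ms
= 1000 * 1e6 * 321 / 1000 bits
= 321000000 bits
= 40125000 bytes
= 39184.5703 KB
BDP = 321000000 bits (40125000 bytes)


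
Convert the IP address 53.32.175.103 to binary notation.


53 = 00110101
32 = 00100000
175 = 10101111
103 = 01100111
Binary: 00110101.00100000.10101111.01100111


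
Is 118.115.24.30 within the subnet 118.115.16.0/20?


Subnet network: 118.115.16.0
Test IP AND mask: 118.115.16.0
Yes, 118.115.24.30 is in 118.115.16.0/20


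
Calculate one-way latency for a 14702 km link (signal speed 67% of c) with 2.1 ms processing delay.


Speed = 0.67 * 3e5 km/s = 201000 km/s
Propagation delay = 14702 / 201000 = 0.0731 s = 73.1443 ms
Processing delay = 2.1 ms
Total one-way latency = 75.2443 ms


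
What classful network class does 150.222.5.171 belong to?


First octet: 150
Binary: 10010110
10xxxxxx -> Class B (128-191)
Class B, default mask 255.255.0.0 (/16)


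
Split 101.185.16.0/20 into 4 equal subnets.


New prefix = 20 + 2 = 22
Each subnet has 1024 addresses
  101.185.16.0/22
  101.185.20.0/22
  101.185.24.0/22
  101.185.28.0/22
Subnets: 101.185.16.0/22, 101.185.20.0/22, 101.185.24.0/22, 101.185.28.0/22


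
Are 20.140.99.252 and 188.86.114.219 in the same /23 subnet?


Mask: 255.255.254.0
20.140.99.252 AND mask = 20.140.98.0
188.86.114.219 AND mask = 188.86.114.0
No, different subnets (20.140.98.0 vs 188.86.114.0)


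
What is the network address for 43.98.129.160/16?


IP:   00101011.01100010.10000001.10100000
Mask: 11111111.11111111.00000000.00000000
AND operation:
Net:  00101011.01100010.00000000.00000000
Network: 43.98.0.0/16


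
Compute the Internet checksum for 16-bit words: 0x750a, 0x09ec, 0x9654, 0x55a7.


Sum all words (with carry folding):
+ 0x750a = 0x750a
+ 0x09ec = 0x7ef6
+ 0x9654 = 0x154b
+ 0x55a7 = 0x6af2
One's complement: ~0x6af2
Checksum = 0x950d


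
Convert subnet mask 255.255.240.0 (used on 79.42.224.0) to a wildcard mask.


Subnet mask: 255.255.240.0
Wildcard = 255.255.255.255 - subnet mask
255 - 255 = 0
255 - 255 = 0
255 - 240 = 15
255 - 0 = 255
Wildcard: 0.0.15.255


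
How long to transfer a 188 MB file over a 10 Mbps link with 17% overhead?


Effective throughput = 10 * (1 - 17/100) = 8.3 Mbps
File size in Mb = 188 * 8 = 1504 Mb
Time = 1504 / 8.3
Time = 181.2048 seconds


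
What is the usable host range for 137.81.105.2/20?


Network: 137.81.96.0
Broadcast: 137.81.111.255
First usable = network + 1
Last usable = broadcast - 1
Range: 137.81.96.1 to 137.81.111.254


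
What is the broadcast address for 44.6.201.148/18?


Network: 44.6.192.0/18
Host bits = 14
Set all host bits to 1:
Broadcast: 44.6.255.255


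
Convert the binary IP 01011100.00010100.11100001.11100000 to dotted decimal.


01011100 = 92
00010100 = 20
11100001 = 225
11100000 = 224
IP: 92.20.225.224


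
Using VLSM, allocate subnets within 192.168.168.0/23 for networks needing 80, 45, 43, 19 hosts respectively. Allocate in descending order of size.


80 hosts -> /25 (126 usable): 192.168.168.0/25
45 hosts -> /26 (62 usable): 192.168.168.128/26
43 hosts -> /26 (62 usable): 192.168.168.192/26
19 hosts -> /27 (30 usable): 192.168.169.0/27
Allocation: 192.168.168.0/25 (80 hosts, 126 usable); 192.168.168.128/26 (45 hosts, 62 usable); 192.168.168.192/26 (43 hosts, 62 usable); 192.168.169.0/27 (19 hosts, 30 usable)


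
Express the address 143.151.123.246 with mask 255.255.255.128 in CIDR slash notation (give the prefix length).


Binary: 11111111.11111111.11111111.10000000
Count leading 1s
Prefix: /25


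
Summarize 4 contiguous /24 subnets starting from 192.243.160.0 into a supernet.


Original prefix: /24
Number of subnets: 4 = 2^2
New prefix = 24 - 2 = 22
Supernet: 192.243.160.0/22


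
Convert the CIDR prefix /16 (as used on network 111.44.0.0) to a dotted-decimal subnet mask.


/16 means 16 network bits, 16 host bits
Binary: 11111111111111110000000000000000
Mask: 255.255.0.0


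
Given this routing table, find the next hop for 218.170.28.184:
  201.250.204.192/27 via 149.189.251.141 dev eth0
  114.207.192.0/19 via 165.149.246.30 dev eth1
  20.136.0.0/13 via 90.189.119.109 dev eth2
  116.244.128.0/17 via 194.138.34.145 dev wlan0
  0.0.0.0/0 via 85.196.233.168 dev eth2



Longest prefix match for 218.170.28.184:
  /27 201.250.204.192: no
  /19 114.207.192.0: no
  /13 20.136.0.0: no
  /17 116.244.128.0: no
  /0 0.0.0.0: MATCH
Selected: next-hop 85.196.233.168 via eth2 (matched /0)


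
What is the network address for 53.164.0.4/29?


IP:   00110101.10100100.00000000.00000100
Mask: 11111111.11111111.11111111.11111000
AND operation:
Net:  00110101.10100100.00000000.00000000
Network: 53.164.0.0/29


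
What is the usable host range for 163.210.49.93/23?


Network: 163.210.48.0
Broadcast: 163.210.49.255
First usable = network + 1
Last usable = broadcast - 1
Range: 163.210.48.1 to 163.210.49.254


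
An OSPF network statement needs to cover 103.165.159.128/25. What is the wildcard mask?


Subnet mask: 255.255.255.128
Wildcard = 255.255.255.255 - subnet mask
255 - 255 = 0
255 - 255 = 0
255 - 255 = 0
255 - 128 = 127
Wildcard: 0.0.0.127


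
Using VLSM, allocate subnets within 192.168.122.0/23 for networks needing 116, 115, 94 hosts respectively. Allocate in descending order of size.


116 hosts -> /25 (126 usable): 192.168.122.0/25
115 hosts -> /25 (126 usable): 192.168.122.128/25
94 hosts -> /25 (126 usable): 192.168.123.0/25
Allocation: 192.168.122.0/25 (116 hosts, 126 usable); 192.168.122.128/25 (115 hosts, 126 usable); 192.168.123.0/25 (94 hosts, 126 usable)


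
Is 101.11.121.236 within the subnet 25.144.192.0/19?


Subnet network: 25.144.192.0
Test IP AND mask: 101.11.96.0
No, 101.11.121.236 is not in 25.144.192.0/19


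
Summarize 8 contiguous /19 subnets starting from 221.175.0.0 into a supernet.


Original prefix: /19
Number of subnets: 8 = 2^3
New prefix = 19 - 3 = 16
Supernet: 221.175.0.0/16


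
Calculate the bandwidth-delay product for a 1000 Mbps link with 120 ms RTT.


BDP = bandwidth * RTT
= 1000 Mbps * 120 ms
= 1000 * 1e6 * 120 / 1000 bits
= 120000000 bits
= 15000000 bytes
= 14648.4375 KB
BDP = 120000000 bits (15000000 bytes)


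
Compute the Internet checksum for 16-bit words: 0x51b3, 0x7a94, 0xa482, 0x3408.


Sum all words (with carry folding):
+ 0x51b3 = 0x51b3
+ 0x7a94 = 0xcc47
+ 0xa482 = 0x70ca
+ 0x3408 = 0xa4d2
One's complement: ~0xa4d2
Checksum = 0x5b2d


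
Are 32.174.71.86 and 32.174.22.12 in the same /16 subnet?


Mask: 255.255.0.0
32.174.71.86 AND mask = 32.174.0.0
32.174.22.12 AND mask = 32.174.0.0
Yes, same subnet (32.174.0.0)


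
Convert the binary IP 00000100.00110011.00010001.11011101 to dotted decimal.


00000100 = 4
00110011 = 51
00010001 = 17
11011101 = 221
IP: 4.51.17.221


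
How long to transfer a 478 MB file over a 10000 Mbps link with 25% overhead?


Effective throughput = 10000 * (1 - 25/100) = 7500 Mbps
File size in Mb = 478 * 8 = 3824 Mb
Time = 3824 / 7500
Time = 0.5099 seconds


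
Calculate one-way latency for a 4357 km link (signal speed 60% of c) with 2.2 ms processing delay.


Speed = 0.6 * 3e5 km/s = 180000 km/s
Propagation delay = 4357 / 180000 = 0.0242 s = 24.2056 ms
Processing delay = 2.2 ms
Total one-way latency = 26.4056 ms


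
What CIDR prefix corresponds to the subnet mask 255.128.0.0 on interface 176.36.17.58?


Binary: 11111111.10000000.00000000.00000000
Count leading 1s
Prefix: /9


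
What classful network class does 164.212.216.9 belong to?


First octet: 164
Binary: 10100100
10xxxxxx -> Class B (128-191)
Class B, default mask 255.255.0.0 (/16)


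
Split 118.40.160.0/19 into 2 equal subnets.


New prefix = 19 + 1 = 20
Each subnet has 4096 addresses
  118.40.160.0/20
  118.40.176.0/20
Subnets: 118.40.160.0/20, 118.40.176.0/20


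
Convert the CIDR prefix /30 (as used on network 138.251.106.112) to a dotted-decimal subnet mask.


/30 means 30 network bits, 2 host bits
Binary: 11111111111111111111111111111100
Mask: 255.255.255.252


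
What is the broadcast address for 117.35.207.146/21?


Network: 117.35.200.0/21
Host bits = 11
Set all host bits to 1:
Broadcast: 117.35.207.255


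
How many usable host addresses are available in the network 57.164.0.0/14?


Host bits = 32 - 14 = 18
Total addresses = 2^18 = 262144
Usable = total - 2 (network and broadcast)
Usable hosts: 262142


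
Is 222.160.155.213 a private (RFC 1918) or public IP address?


RFC 1918 private ranges:
  10.0.0.0/8 (10.0.0.0 - 10.255.255.255)
  172.16.0.0/12 (172.16.0.0 - 172.31.255.255)
  192.168.0.0/16 (192.168.0.0 - 192.168.255.255)
Public (not in any RFC 1918 range)


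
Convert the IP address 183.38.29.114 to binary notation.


183 = 10110111
38 = 00100110
29 = 00011101
114 = 01110010
Binary: 10110111.00100110.00011101.01110010


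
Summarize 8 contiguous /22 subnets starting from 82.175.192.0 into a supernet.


Original prefix: /22
Number of subnets: 8 = 2^3
New prefix = 22 - 3 = 19
Supernet: 82.175.192.0/19


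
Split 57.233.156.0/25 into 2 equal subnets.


New prefix = 25 + 1 = 26
Each subnet has 64 addresses
  57.233.156.0/26
  57.233.156.64/26
Subnets: 57.233.156.0/26, 57.233.156.64/26


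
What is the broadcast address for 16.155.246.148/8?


Network: 16.0.0.0/8
Host bits = 24
Set all host bits to 1:
Broadcast: 16.255.255.255


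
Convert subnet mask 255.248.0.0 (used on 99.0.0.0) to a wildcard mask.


Subnet mask: 255.248.0.0
Wildcard = 255.255.255.255 - subnet mask
255 - 255 = 0
255 - 248 = 7
255 - 0 = 255
255 - 0 = 255
Wildcard: 0.7.255.255


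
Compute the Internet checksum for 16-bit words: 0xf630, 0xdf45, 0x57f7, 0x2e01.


Sum all words (with carry folding):
+ 0xf630 = 0xf630
+ 0xdf45 = 0xd576
+ 0x57f7 = 0x2d6e
+ 0x2e01 = 0x5b6f
One's complement: ~0x5b6f
Checksum = 0xa490


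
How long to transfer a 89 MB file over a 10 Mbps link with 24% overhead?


Effective throughput = 10 * (1 - 24/100) = 7.6 Mbps
File size in Mb = 89 * 8 = 712 Mb
Time = 712 / 7.6
Time = 93.6842 seconds


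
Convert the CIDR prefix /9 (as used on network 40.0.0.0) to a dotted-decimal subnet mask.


/9 means 9 network bits, 23 host bits
Binary: 11111111100000000000000000000000
Mask: 255.128.0.0


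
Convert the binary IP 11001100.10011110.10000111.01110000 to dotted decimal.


11001100 = 204
10011110 = 158
10000111 = 135
01110000 = 112
IP: 204.158.135.112


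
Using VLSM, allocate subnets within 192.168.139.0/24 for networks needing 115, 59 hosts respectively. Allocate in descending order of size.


115 hosts -> /25 (126 usable): 192.168.139.0/25
59 hosts -> /26 (62 usable): 192.168.139.128/26
Allocation: 192.168.139.0/25 (115 hosts, 126 usable); 192.168.139.128/26 (59 hosts, 62 usable)


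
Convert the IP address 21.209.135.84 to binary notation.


21 = 00010101
209 = 11010001
135 = 10000111
84 = 01010100
Binary: 00010101.11010001.10000111.01010100


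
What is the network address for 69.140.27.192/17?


IP:   01000101.10001100.00011011.11000000
Mask: 11111111.11111111.10000000.00000000
AND operation:
Net:  01000101.10001100.00000000.00000000
Network: 69.140.0.0/17


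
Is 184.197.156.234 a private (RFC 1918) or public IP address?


RFC 1918 private ranges:
  10.0.0.0/8 (10.0.0.0 - 10.255.255.255)
  172.16.0.0/12 (172.16.0.0 - 172.31.255.255)
  192.168.0.0/16 (192.168.0.0 - 192.168.255.255)
Public (not in any RFC 1918 range)


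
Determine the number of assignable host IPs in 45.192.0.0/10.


Host bits = 32 - 10 = 22
Total addresses = 2^22 = 4194304
Usable = total - 2 (network and broadcast)
Usable hosts: 4194302


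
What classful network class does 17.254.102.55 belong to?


First octet: 17
Binary: 00010001
0xxxxxxx -> Class A (1-126)
Class A, default mask 255.0.0.0 (/8)


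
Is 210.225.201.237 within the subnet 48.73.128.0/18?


Subnet network: 48.73.128.0
Test IP AND mask: 210.225.192.0
No, 210.225.201.237 is not in 48.73.128.0/18


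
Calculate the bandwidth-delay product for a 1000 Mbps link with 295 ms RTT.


BDP = bandwidth * RTT
= 1000 Mbps * 295 ms
= 1000 * 1e6 * 295 / 1000 bits
= 295000000 bits
= 36875000 bytes
= 36010.7422 KB
BDP = 295000000 bits (36875000 bytes)


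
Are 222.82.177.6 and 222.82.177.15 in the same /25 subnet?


Mask: 255.255.255.128
222.82.177.6 AND mask = 222.82.177.0
222.82.177.15 AND mask = 222.82.177.0
Yes, same subnet (222.82.177.0)


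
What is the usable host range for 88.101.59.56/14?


Network: 88.100.0.0
Broadcast: 88.103.255.255
First usable = network + 1
Last usable = broadcast - 1
Range: 88.100.0.1 to 88.103.255.254


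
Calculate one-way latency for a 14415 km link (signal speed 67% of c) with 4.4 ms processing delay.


Speed = 0.67 * 3e5 km/s = 201000 km/s
Propagation delay = 14415 / 201000 = 0.0717 s = 71.7164 ms
Processing delay = 4.4 ms
Total one-way latency = 76.1164 ms


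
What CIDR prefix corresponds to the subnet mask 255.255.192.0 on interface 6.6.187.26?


Binary: 11111111.11111111.11000000.00000000
Count leading 1s
Prefix: /18


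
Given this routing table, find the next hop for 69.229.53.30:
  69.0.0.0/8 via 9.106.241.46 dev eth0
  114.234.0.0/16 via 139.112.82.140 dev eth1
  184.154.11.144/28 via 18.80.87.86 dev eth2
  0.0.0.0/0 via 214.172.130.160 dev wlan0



Longest prefix match for 69.229.53.30:
  /8 69.0.0.0: MATCH
  /16 114.234.0.0: no
  /28 184.154.11.144: no
  /0 0.0.0.0: MATCH
Selected: next-hop 9.106.241.46 via eth0 (matched /8)


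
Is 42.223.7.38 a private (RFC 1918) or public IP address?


RFC 1918 private ranges:
  10.0.0.0/8 (10.0.0.0 - 10.255.255.255)
  172.16.0.0/12 (172.16.0.0 - 172.31.255.255)
  192.168.0.0/16 (192.168.0.0 - 192.168.255.255)
Public (not in any RFC 1918 range)


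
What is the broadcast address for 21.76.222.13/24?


Network: 21.76.222.0/24
Host bits = 8
Set all host bits to 1:
Broadcast: 21.76.222.255


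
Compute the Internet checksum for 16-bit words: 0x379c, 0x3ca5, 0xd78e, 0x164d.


Sum all words (with carry folding):
+ 0x379c = 0x379c
+ 0x3ca5 = 0x7441
+ 0xd78e = 0x4bd0
+ 0x164d = 0x621d
One's complement: ~0x621d
Checksum = 0x9de2


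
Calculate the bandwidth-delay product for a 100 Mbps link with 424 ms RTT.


BDP = bandwidth * RTT
= 100 Mbps * 424 ms
= 100 * 1e6 * 424 / 1000 bits
= 42400000 bits
= 5300000 bytes
= 5175.7812 KB
BDP = 42400000 bits (5300000 bytes)


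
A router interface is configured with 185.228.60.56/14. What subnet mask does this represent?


/14 means 14 network bits, 18 host bits
Binary: 11111111111111000000000000000000
Mask: 255.252.0.0


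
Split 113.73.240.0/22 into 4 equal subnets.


New prefix = 22 + 2 = 24
Each subnet has 256 addresses
  113.73.240.0/24
  113.73.241.0/24
  113.73.242.0/24
  113.73.243.0/24
Subnets: 113.73.240.0/24, 113.73.241.0/24, 113.73.242.0/24, 113.73.243.0/24


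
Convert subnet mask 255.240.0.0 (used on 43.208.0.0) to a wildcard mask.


Subnet mask: 255.240.0.0
Wildcard = 255.255.255.255 - subnet mask
255 - 255 = 0
255 - 240 = 15
255 - 0 = 255
255 - 0 = 255
Wildcard: 0.15.255.255


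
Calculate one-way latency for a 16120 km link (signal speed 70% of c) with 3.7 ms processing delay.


Speed = 0.7 * 3e5 km/s = 210000 km/s
Propagation delay = 16120 / 210000 = 0.0768 s = 76.7619 ms
Processing delay = 3.7 ms
Total one-way latency = 80.4619 ms


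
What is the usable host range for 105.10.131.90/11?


Network: 105.0.0.0
Broadcast: 105.31.255.255
First usable = network + 1
Last usable = broadcast - 1
Range: 105.0.0.1 to 105.31.255.254


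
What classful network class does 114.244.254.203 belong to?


First octet: 114
Binary: 01110010
0xxxxxxx -> Class A (1-126)
Class A, default mask 255.0.0.0 (/8)


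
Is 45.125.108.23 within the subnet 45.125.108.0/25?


Subnet network: 45.125.108.0
Test IP AND mask: 45.125.108.0
Yes, 45.125.108.23 is in 45.125.108.0/25


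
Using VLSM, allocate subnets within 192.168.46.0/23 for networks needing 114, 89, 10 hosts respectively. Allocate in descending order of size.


114 hosts -> /25 (126 usable): 192.168.46.0/25
89 hosts -> /25 (126 usable): 192.168.46.128/25
10 hosts -> /28 (14 usable): 192.168.47.0/28
Allocation: 192.168.46.0/25 (114 hosts, 126 usable); 192.168.46.128/25 (89 hosts, 126 usable); 192.168.47.0/28 (10 hosts, 14 usable)


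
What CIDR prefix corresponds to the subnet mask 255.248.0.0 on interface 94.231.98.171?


Binary: 11111111.11111000.00000000.00000000
Count leading 1s
Prefix: /13


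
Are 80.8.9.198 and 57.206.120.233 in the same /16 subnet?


Mask: 255.255.0.0
80.8.9.198 AND mask = 80.8.0.0
57.206.120.233 AND mask = 57.206.0.0
No, different subnets (80.8.0.0 vs 57.206.0.0)


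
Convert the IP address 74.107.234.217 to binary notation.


74 = 01001010
107 = 01101011
234 = 11101010
217 = 11011001
Binary: 01001010.01101011.11101010.11011001


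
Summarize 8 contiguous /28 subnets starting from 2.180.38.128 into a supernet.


Original prefix: /28
Number of subnets: 8 = 2^3
New prefix = 28 - 3 = 25
Supernet: 2.180.38.128/25


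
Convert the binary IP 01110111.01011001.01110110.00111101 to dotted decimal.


01110111 = 119
01011001 = 89
01110110 = 118
00111101 = 61
IP: 119.89.118.61


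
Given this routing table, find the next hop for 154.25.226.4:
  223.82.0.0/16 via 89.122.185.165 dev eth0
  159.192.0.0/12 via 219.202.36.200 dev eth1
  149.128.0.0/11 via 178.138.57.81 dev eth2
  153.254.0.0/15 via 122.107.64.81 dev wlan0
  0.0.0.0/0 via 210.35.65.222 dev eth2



Longest prefix match for 154.25.226.4:
  /16 223.82.0.0: no
  /12 159.192.0.0: no
  /11 149.128.0.0: no
  /15 153.254.0.0: no
  /0 0.0.0.0: MATCH
Selected: next-hop 210.35.65.222 via eth2 (matched /0)


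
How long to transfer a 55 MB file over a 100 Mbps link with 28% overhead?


Effective throughput = 100 * (1 - 28/100) = 72 Mbps
File size in Mb = 55 * 8 = 440 Mb
Time = 440 / 72
Time = 6.1111 seconds


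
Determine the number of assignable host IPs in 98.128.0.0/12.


Host bits = 32 - 12 = 20
Total addresses = 2^20 = 1048576
Usable = total - 2 (network and broadcast)
Usable hosts: 1048574


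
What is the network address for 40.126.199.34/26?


IP:   00101000.01111110.11000111.00100010
Mask: 11111111.11111111.11111111.11000000
AND operation:
Net:  00101000.01111110.11000111.00000000
Network: 40.126.199.0/26


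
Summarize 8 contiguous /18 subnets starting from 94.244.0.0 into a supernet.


Original prefix: /18
Number of subnets: 8 = 2^3
New prefix = 18 - 3 = 15
Supernet: 94.244.0.0/15


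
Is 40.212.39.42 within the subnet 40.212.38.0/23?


Subnet network: 40.212.38.0
Test IP AND mask: 40.212.38.0
Yes, 40.212.39.42 is in 40.212.38.0/23


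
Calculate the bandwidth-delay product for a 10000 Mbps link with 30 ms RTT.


BDP = bandwidth * RTT
= 10000 Mbps * 30 ms
= 10000 * 1e6 * 30 / 1000 bits
= 300000000 bits
= 37500000 bytes
= 36621.0938 KB
BDP = 300000000 bits (37500000 bytes)


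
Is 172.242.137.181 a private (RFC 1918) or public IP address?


RFC 1918 private ranges:
  10.0.0.0/8 (10.0.0.0 - 10.255.255.255)
  172.16.0.0/12 (172.16.0.0 - 172.31.255.255)
  192.168.0.0/16 (192.168.0.0 - 192.168.255.255)
Public (not in any RFC 1918 range)


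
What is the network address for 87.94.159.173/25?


IP:   01010111.01011110.10011111.10101101
Mask: 11111111.11111111.11111111.10000000
AND operation:
Net:  01010111.01011110.10011111.10000000
Network: 87.94.159.128/25


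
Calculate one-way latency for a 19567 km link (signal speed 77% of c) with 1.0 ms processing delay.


Speed = 0.77 * 3e5 km/s = 231000 km/s
Propagation delay = 19567 / 231000 = 0.0847 s = 84.7056 ms
Processing delay = 1.0 ms
Total one-way latency = 85.7056 ms


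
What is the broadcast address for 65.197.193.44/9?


Network: 65.128.0.0/9
Host bits = 23
Set all host bits to 1:
Broadcast: 65.255.255.255


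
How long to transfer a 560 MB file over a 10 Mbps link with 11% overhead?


Effective throughput = 10 * (1 - 11/100) = 8.9 Mbps
File size in Mb = 560 * 8 = 4480 Mb
Time = 4480 / 8.9
Time = 503.3708 seconds


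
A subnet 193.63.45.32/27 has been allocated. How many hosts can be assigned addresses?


Host bits = 32 - 27 = 5
Total addresses = 2^5 = 32
Usable = total - 2 (network and broadcast)
Usable hosts: 30


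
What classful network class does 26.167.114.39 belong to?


First octet: 26
Binary: 00011010
0xxxxxxx -> Class A (1-126)
Class A, default mask 255.0.0.0 (/8)


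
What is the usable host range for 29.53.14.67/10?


Network: 29.0.0.0
Broadcast: 29.63.255.255
First usable = network + 1
Last usable = broadcast - 1
Range: 29.0.0.1 to 29.63.255.254


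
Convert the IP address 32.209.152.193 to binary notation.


32 = 00100000
209 = 11010001
152 = 10011000
193 = 11000001
Binary: 00100000.11010001.10011000.11000001


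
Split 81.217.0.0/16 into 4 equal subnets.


New prefix = 16 + 2 = 18
Each subnet has 16384 addresses
  81.217.0.0/18
  81.217.64.0/18
  81.217.128.0/18
  81.217.192.0/18
Subnets: 81.217.0.0/18, 81.217.64.0/18, 81.217.128.0/18, 81.217.192.0/18


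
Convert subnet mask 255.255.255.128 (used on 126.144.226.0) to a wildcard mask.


Subnet mask: 255.255.255.128
Wildcard = 255.255.255.255 - subnet mask
255 - 255 = 0
255 - 255 = 0
255 - 255 = 0
255 - 128 = 127
Wildcard: 0.0.0.127


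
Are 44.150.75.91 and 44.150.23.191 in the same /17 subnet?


Mask: 255.255.128.0
44.150.75.91 AND mask = 44.150.0.0
44.150.23.191 AND mask = 44.150.0.0
Yes, same subnet (44.150.0.0)


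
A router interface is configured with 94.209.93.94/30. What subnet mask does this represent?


/30 means 30 network bits, 2 host bits
Binary: 11111111111111111111111111111100
Mask: 255.255.255.252


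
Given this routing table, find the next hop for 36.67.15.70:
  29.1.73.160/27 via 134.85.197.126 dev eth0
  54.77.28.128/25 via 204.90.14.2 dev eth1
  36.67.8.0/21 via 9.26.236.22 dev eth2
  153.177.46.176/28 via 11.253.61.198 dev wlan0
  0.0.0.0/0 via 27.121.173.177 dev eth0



Longest prefix match for 36.67.15.70:
  /27 29.1.73.160: no
  /25 54.77.28.128: no
  /21 36.67.8.0: MATCH
  /28 153.177.46.176: no
  /0 0.0.0.0: MATCH
Selected: next-hop 9.26.236.22 via eth2 (matched /21)


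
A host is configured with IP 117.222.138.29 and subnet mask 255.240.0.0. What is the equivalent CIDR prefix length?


Binary: 11111111.11110000.00000000.00000000
Count leading 1s
Prefix: /12


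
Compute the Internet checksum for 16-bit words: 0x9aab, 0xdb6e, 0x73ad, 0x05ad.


Sum all words (with carry folding):
+ 0x9aab = 0x9aab
+ 0xdb6e = 0x761a
+ 0x73ad = 0xe9c7
+ 0x05ad = 0xef74
One's complement: ~0xef74
Checksum = 0x108b


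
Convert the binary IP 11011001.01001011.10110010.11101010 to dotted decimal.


11011001 = 217
01001011 = 75
10110010 = 178
11101010 = 234
IP: 217.75.178.234


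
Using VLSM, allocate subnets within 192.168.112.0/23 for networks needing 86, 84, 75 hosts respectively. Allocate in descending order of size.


86 hosts -> /25 (126 usable): 192.168.112.0/25
84 hosts -> /25 (126 usable): 192.168.112.128/25
75 hosts -> /25 (126 usable): 192.168.113.0/25
Allocation: 192.168.112.0/25 (86 hosts, 126 usable); 192.168.112.128/25 (84 hosts, 126 usable); 192.168.113.0/25 (75 hosts, 126 usable)


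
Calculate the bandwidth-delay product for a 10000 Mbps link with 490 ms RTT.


BDP = bandwidth * RTT
= 10000 Mbps * 490 ms
= 10000 * 1e6 * 490 / 1000 bits
= 4900000000 bits
= 612500000 bytes
= 598144.5312 KB
BDP = 4900000000 bits (612500000 bytes)


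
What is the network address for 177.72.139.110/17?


IP:   10110001.01001000.10001011.01101110
Mask: 11111111.11111111.10000000.00000000
AND operation:
Net:  10110001.01001000.10000000.00000000
Network: 177.72.128.0/17


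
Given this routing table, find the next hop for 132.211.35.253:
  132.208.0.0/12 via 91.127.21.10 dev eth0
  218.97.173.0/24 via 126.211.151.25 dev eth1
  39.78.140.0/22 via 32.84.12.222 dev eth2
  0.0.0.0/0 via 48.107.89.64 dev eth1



Longest prefix match for 132.211.35.253:
  /12 132.208.0.0: MATCH
  /24 218.97.173.0: no
  /22 39.78.140.0: no
  /0 0.0.0.0: MATCH
Selected: next-hop 91.127.21.10 via eth0 (matched /12)


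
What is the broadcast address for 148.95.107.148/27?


Network: 148.95.107.128/27
Host bits = 5
Set all host bits to 1:
Broadcast: 148.95.107.159


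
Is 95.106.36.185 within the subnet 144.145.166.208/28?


Subnet network: 144.145.166.208
Test IP AND mask: 95.106.36.176
No, 95.106.36.185 is not in 144.145.166.208/28


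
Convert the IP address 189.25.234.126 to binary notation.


189 = 10111101
25 = 00011001
234 = 11101010
126 = 01111110
Binary: 10111101.00011001.11101010.01111110


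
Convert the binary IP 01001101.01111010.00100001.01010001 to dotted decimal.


01001101 = 77
01111010 = 122
00100001 = 33
01010001 = 81
IP: 77.122.33.81


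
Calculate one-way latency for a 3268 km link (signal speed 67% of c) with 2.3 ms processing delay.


Speed = 0.67 * 3e5 km/s = 201000 km/s
Propagation delay = 3268 / 201000 = 0.0163 s = 16.2587 ms
Processing delay = 2.3 ms
Total one-way latency = 18.5587 ms


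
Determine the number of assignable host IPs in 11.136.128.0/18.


Host bits = 32 - 18 = 14
Total addresses = 2^14 = 16384
Usable = total - 2 (network and broadcast)
Usable hosts: 16382


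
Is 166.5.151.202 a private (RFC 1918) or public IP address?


RFC 1918 private ranges:
  10.0.0.0/8 (10.0.0.0 - 10.255.255.255)
  172.16.0.0/12 (172.16.0.0 - 172.31.255.255)
  192.168.0.0/16 (192.168.0.0 - 192.168.255.255)
Public (not in any RFC 1918 range)


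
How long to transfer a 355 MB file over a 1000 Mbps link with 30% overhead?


Effective throughput = 1000 * (1 - 30/100) = 700 Mbps
File size in Mb = 355 * 8 = 2840 Mb
Time = 2840 / 700
Time = 4.0571 seconds


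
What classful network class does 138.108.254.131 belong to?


First octet: 138
Binary: 10001010
10xxxxxx -> Class B (128-191)
Class B, default mask 255.255.0.0 (/16)


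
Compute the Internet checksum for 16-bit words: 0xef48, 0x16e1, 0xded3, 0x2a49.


Sum all words (with carry folding):
+ 0xef48 = 0xef48
+ 0x16e1 = 0x062a
+ 0xded3 = 0xe4fd
+ 0x2a49 = 0x0f47
One's complement: ~0x0f47
Checksum = 0xf0b8


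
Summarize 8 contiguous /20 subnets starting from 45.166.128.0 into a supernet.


Original prefix: /20
Number of subnets: 8 = 2^3
New prefix = 20 - 3 = 17
Supernet: 45.166.128.0/17
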